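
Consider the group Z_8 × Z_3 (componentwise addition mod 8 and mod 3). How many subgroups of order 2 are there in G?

|G| = 24 and 2 | 24, so subgroups of order 2 are possible by Lagrange.
The subgroups of order 2 are: {(0,0), (4,0)}.
So G has 1 subgroup of order 2.

1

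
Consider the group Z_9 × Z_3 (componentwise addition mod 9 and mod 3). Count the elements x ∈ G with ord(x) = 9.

18

An element (a,b) has order lcm(ord(a), ord(b)); count pairs with lcm equal to 9.
Enumerating gives 18 such elements.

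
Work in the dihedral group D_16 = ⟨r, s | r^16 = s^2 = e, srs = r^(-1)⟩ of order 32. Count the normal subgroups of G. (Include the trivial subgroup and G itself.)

8

G has 36 subgroups. Checking conjugation-invariance by order — order 1: 1/1 normal; order 2: 1/17 normal; order 4: 1/9 normal; order 8: 1/5 normal; order 16: 3/3 normal; order 32: 1/1 normal.
Total normal subgroups: 8.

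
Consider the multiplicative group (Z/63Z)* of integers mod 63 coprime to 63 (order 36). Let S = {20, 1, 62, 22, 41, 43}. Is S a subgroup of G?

|S| = 6 divides |G| = 36, consistent with Lagrange.
S contains the identity, every element's inverse is in S, and S is closed under ·: it is a subgroup.
In fact S = ⟨20⟩.

Yes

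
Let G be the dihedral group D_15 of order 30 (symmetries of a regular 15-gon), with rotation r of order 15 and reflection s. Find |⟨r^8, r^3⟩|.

|⟨r^8⟩| = 15 and |⟨r^3⟩| = 5, so |H| is a multiple of lcm(15, 5) = 15 and divides |G| = 30.
Closing under the operation: H = {e, r, r^2, r^3, r^4, r^5, r^6, r^7, r^8, r^9, r^10, r^11, r^12, r^13, r^14}, so |H| = 15.

15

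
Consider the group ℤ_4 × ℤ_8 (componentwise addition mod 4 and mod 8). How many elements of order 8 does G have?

16

An element (a,b) has order lcm(ord(a), ord(b)); count pairs with lcm equal to 8.
Enumerating gives 16 such elements.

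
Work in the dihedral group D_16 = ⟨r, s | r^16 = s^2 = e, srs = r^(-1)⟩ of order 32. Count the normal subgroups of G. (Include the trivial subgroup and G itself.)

8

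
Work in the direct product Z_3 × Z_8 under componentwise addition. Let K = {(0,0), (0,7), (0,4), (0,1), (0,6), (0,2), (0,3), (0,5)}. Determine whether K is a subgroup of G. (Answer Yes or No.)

Yes

|K| = 8 divides |G| = 24, consistent with Lagrange.
K contains the identity, every element's inverse is in K, and K is closed under +: it is a subgroup.
In fact K = ⟨(0,1)⟩.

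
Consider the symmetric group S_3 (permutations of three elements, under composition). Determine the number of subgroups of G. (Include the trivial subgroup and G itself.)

|G| = 6, so by Lagrange every subgroup order divides 6. Divisors: 1, 2, 3, 6.
Subgroups by order — order 1: 1; order 2: 3; order 3: 1; order 6: 1.
Total: 1 + 3 + 1 + 1 = 6.

6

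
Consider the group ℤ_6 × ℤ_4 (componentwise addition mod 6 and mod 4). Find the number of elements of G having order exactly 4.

4

An element (a,b) has order lcm(ord(a), ord(b)); count pairs with lcm equal to 4.
Enumerating gives 4 such elements.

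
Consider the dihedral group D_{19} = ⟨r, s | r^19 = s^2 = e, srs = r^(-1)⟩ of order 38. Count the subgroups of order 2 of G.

19

|G| = 38 and 2 | 38, so subgroups of order 2 are possible by Lagrange.
The subgroups of order 2 are: {e, r^10s}; {e, r^11s}; {e, r^12s}; {e, r^13s}; … (19 in all).
So G has 19 subgroups of order 2.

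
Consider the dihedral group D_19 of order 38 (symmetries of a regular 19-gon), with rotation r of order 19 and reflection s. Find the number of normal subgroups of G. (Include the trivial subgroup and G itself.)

3

G has 22 subgroups. Checking conjugation-invariance by order — order 1: 1/1 normal; order 2: 0/19 normal; order 19: 1/1 normal; order 38: 1/1 normal.
Total normal subgroups: 3.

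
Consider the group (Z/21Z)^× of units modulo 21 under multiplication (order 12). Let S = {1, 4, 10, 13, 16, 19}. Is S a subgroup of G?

|S| = 6 divides |G| = 12, consistent with Lagrange.
S contains the identity, every element's inverse is in S, and S is closed under ·: it is a subgroup.
In fact S = ⟨19⟩.

Yes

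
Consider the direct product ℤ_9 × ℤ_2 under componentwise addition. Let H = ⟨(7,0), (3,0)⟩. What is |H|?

9

|⟨(7,0)⟩| = 9 and |⟨(3,0)⟩| = 3, so |H| is a multiple of lcm(9, 3) = 9 and divides |G| = 18.
Closing under the operation: H = {(0,0), (1,0), (2,0), (3,0), (4,0), (5,0), (6,0), (7,0), (8,0)}, so |H| = 9.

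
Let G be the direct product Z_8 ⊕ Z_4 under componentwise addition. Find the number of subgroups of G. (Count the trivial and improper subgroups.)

|G| = 32, so by Lagrange every subgroup order divides 32. Divisors: 1, 2, 4, 8, 16, 32.
Subgroups by order — order 1: 1; order 2: 3; order 4: 7; order 8: 7; order 16: 3; order 32: 1.
Total: 1 + 3 + 7 + 7 + 3 + 1 = 22.

22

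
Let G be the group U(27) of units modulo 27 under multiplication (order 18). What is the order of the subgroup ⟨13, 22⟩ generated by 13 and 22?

9

|⟨13⟩| = 9 and |⟨22⟩| = 9, so |H| is a multiple of lcm(9, 9) = 9 and divides |G| = 18.
Closing under the operation: H = {1, 4, 7, 10, 13, 16, 19, 22, 25}, so |H| = 9.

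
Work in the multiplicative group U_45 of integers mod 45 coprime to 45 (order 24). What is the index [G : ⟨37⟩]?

6

|⟨37⟩| = 4 and |G| = 24.
By Lagrange, [G : H] = |G|/|H| = 24/4 = 6.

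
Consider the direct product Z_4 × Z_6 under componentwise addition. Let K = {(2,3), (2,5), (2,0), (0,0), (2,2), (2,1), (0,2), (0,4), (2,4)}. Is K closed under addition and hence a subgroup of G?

No

|K| = 9 does not divide |G| = 24, so by Lagrange K is not a subgroup.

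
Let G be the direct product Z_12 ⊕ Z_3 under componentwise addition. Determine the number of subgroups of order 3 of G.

4

|G| = 36 and 3 | 36, so subgroups of order 3 are possible by Lagrange.
The subgroups of order 3 are: {(0,0), (0,1), (0,2)}; {(0,0), (4,0), (8,0)}; {(0,0), (4,1), (8,2)}; {(0,0), (4,2), (8,1)}.
So G has 4 subgroups of order 3.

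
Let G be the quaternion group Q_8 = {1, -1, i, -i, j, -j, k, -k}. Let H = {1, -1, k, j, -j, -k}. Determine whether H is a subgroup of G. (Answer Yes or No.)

No

|H| = 6 does not divide |G| = 8, so by Lagrange H is not a subgroup.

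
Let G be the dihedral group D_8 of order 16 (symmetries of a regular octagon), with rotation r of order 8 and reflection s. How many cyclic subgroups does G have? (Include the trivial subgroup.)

Each element a generates a cyclic subgroup ⟨a⟩; distinct elements may generate the same one (a cyclic group of order d has φ(d) generators).
Cyclic subgroups by order — order 1: 1; order 2: 9; order 4: 1; order 8: 1.
Total: 12.

12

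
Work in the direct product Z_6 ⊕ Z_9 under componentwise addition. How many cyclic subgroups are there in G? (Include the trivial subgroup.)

16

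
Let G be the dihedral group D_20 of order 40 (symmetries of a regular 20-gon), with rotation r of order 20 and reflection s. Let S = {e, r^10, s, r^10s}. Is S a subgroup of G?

Yes

|S| = 4 divides |G| = 40, consistent with Lagrange.
S contains the identity, every element's inverse is in S, and S is closed under ·: it is a subgroup.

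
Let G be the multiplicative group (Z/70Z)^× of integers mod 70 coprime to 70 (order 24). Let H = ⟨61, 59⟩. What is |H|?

12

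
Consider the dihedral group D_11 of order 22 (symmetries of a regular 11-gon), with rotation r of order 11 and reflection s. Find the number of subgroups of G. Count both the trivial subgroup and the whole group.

|G| = 22, so by Lagrange every subgroup order divides 22. Divisors: 1, 2, 11, 22.
Subgroups by order — order 1: 1; order 2: 11; order 11: 1; order 22: 1.
Total: 1 + 11 + 1 + 1 = 14.

14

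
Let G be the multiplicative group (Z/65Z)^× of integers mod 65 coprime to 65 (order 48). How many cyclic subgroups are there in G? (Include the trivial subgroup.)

Each element a generates a cyclic subgroup ⟨a⟩; distinct elements may generate the same one (a cyclic group of order d has φ(d) generators).
Cyclic subgroups by order — order 1: 1; order 2: 3; order 3: 1; order 4: 6; order 6: 3; order 12: 6.
Total: 20.

20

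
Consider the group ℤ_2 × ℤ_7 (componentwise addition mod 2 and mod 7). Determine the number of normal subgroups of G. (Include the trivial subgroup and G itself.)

G is abelian, so every subgroup is normal.
G has 4 subgroups in total, hence 4 normal subgroups.

4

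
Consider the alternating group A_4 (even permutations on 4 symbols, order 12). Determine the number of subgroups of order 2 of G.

3

|G| = 12 and 2 | 12, so subgroups of order 2 are possible by Lagrange.
The subgroups of order 2 are: {e, (1 2)(3 4)}; {e, (1 3)(2 4)}; {e, (1 4)(2 3)}.
So G has 3 subgroups of order 2.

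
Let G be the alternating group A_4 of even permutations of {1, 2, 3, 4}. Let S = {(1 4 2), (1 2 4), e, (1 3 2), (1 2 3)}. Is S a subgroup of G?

No

|S| = 5 does not divide |G| = 12, so by Lagrange S is not a subgroup.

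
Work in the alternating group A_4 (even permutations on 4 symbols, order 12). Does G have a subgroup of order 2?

2 | 12. A subgroup of order 2 is {e, (1 2)(3 4)}.

Yes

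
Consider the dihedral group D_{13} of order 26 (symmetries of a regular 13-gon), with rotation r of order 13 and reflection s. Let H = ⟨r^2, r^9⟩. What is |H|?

13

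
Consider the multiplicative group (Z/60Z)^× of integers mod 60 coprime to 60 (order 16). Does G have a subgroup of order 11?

No

11 does not divide |G| = 16, so by Lagrange no subgroup of order 11 exists.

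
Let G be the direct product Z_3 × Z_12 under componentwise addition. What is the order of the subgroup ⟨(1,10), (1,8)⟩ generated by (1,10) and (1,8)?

18

|⟨(1,10)⟩| = 6 and |⟨(1,8)⟩| = 3, so |H| is a multiple of lcm(6, 3) = 6 and divides |G| = 36.
Closing under the operation: H = {(0,0), (0,2), (0,4), (0,6), (0,8), (0,10), (1,0), (1,2), (1,4), (1,6), (1,8), (1,10), (2,0), (2,2), (2,4), (2,6), (2,8), (2,10)}, so |H| = 18.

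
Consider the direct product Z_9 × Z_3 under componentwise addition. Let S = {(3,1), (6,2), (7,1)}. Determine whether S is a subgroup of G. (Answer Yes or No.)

The identity (0,0) ∉ S, so S is not a subgroup.

No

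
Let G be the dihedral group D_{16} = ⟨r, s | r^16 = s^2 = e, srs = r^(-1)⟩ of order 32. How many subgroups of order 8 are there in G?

5

|G| = 32 and 8 | 32, so subgroups of order 8 are possible by Lagrange.
The subgroups of order 8 are: {e, r^2, r^4, r^6, r^8, r^10, r^12, r^14}; {e, r^4, r^8, r^12, r^2s, r^6s, r^10s, r^14s}; {e, r^4, r^8, r^12, r^3s, r^7s, r^11s, r^15s}; {e, r^4, r^8, r^12, s, r^4s, r^8s, r^12s}; … (5 in all).
So G has 5 subgroups of order 8.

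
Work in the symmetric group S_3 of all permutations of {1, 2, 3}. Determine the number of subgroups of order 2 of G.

|G| = 6 and 2 | 6, so subgroups of order 2 are possible by Lagrange.
The subgroups of order 2 are: {e, (1 2)}; {e, (1 3)}; {e, (2 3)}.
So G has 3 subgroups of order 2.

3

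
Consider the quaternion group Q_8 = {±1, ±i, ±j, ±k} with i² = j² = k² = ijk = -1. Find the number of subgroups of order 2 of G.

1

|G| = 8 and 2 | 8, so subgroups of order 2 are possible by Lagrange.
The subgroups of order 2 are: {1, -1}.
So G has 1 subgroup of order 2.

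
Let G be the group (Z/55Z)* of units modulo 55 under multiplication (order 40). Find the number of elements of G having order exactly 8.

No element of G has order 8 (even though 8 | 40).

0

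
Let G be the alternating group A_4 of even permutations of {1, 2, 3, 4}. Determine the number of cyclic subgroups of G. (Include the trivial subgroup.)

Group the elements of G by the cyclic subgroup they generate; each cyclic subgroup of order d accounts for φ(d) elements.
Cyclic subgroups by order — order 1: 1; order 2: 3; order 3: 4.
Total: 8.

8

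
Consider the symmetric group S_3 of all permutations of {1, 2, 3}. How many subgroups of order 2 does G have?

|G| = 6 and 2 | 6, so subgroups of order 2 are possible by Lagrange.
The subgroups of order 2 are: {e, (1 2)}; {e, (1 3)}; {e, (2 3)}.
So G has 3 subgroups of order 2.

3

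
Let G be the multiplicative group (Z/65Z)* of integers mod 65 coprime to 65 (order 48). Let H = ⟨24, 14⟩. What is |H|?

24

|⟨24⟩| = 12 and |⟨14⟩| = 2, so |H| is a multiple of lcm(12, 2) = 12 and divides |G| = 48.
Closing under the operation: H = {1, 4, 6, 9, 11, 14, 16, 19, 21, 24, 29, 31, 34, 36, 41, 44, 46, 49, 51, 54, 56, 59, 61, 64}, so |H| = 24.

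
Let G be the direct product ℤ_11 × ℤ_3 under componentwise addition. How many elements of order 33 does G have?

An element (a,b) has order lcm(ord(a), ord(b)); count pairs with lcm equal to 33.
Enumerating gives 20 such elements.

20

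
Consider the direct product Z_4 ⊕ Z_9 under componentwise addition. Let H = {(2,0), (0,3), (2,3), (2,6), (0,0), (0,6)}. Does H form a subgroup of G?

|H| = 6 divides |G| = 36, consistent with Lagrange.
H contains the identity, every element's inverse is in H, and H is closed under +: it is a subgroup.
In fact H = ⟨(2,3)⟩.

Yes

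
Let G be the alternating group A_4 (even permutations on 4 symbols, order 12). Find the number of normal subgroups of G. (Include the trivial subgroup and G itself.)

3

G has 10 subgroups. Checking conjugation-invariance by order — order 1: 1/1 normal; order 2: 0/3 normal; order 3: 0/4 normal; order 4: 1/1 normal; order 12: 1/1 normal.
Total normal subgroups: 3.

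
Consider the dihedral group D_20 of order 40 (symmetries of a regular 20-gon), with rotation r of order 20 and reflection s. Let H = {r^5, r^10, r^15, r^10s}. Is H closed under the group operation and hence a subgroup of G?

The identity e ∉ H, so H is not a subgroup.

No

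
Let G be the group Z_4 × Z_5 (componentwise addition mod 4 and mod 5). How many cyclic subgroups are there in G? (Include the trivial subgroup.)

6

Group the elements of G by the cyclic subgroup they generate; each cyclic subgroup of order d accounts for φ(d) elements.
Cyclic subgroups by order — order 1: 1; order 2: 1; order 4: 1; order 5: 1; order 10: 1; order 20: 1.
Total: 6.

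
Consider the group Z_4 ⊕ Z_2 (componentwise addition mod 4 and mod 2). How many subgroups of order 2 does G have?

3

|G| = 8 and 2 | 8, so subgroups of order 2 are possible by Lagrange.
The subgroups of order 2 are: {(0,0), (0,1)}; {(0,0), (2,0)}; {(0,0), (2,1)}.
So G has 3 subgroups of order 2.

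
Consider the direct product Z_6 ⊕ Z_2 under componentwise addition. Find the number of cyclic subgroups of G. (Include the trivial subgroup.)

Each element a generates a cyclic subgroup ⟨a⟩; distinct elements may generate the same one (a cyclic group of order d has φ(d) generators).
Cyclic subgroups by order — order 1: 1; order 2: 3; order 3: 1; order 6: 3.
Total: 8.

8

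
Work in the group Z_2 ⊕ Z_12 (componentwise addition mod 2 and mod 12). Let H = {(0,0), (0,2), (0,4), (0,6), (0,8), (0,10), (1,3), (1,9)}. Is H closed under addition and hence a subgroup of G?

Closure fails: (0,4) + (1,3) = (1,7) ∉ H. So H is not a subgroup.

No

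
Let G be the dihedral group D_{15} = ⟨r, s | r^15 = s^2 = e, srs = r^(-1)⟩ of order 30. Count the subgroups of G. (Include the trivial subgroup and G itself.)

|G| = 30, so by Lagrange every subgroup order divides 30. Divisors: 1, 2, 3, 5, 6, 10, 15, 30.
Subgroups by order — order 1: 1; order 2: 15; order 3: 1; order 5: 1; order 6: 5; order 10: 3; order 15: 1; order 30: 1.
Total: 1 + 15 + 1 + 1 + 5 + 3 + 1 + 1 = 28.

28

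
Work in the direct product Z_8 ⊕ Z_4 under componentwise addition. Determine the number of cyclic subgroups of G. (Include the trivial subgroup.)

14

Group the elements of G by the cyclic subgroup they generate; each cyclic subgroup of order d accounts for φ(d) elements.
Cyclic subgroups by order — order 1: 1; order 2: 3; order 4: 6; order 8: 4.
Total: 14.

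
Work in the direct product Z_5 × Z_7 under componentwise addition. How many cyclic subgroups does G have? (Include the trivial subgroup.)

A cyclic subgroup of order d is generated by each of its φ(d) elements of order d, so the cyclic subgroups of order d number (#elements of order d)/φ(d).
Cyclic subgroups by order — order 1: 1; order 5: 1; order 7: 1; order 35: 1.
Total: 4.

4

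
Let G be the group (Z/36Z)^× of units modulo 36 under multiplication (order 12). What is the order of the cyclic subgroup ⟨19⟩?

2

Compute successive powers of 19 mod 36: 19, 1; 19^2 ≡ 1 (mod 36).
So |⟨19⟩| = 2.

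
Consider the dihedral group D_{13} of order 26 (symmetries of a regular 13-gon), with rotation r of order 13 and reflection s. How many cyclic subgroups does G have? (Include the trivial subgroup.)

A cyclic subgroup of order d is generated by each of its φ(d) elements of order d, so the cyclic subgroups of order d number (#elements of order d)/φ(d).
Cyclic subgroups by order — order 1: 1; order 2: 13; order 13: 1.
Total: 15.

15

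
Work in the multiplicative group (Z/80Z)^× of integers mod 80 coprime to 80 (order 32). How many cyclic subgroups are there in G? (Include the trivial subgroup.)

A cyclic subgroup of order d is generated by each of its φ(d) elements of order d, so the cyclic subgroups of order d number (#elements of order d)/φ(d).
Cyclic subgroups by order — order 1: 1; order 2: 7; order 4: 12.
Total: 20.

20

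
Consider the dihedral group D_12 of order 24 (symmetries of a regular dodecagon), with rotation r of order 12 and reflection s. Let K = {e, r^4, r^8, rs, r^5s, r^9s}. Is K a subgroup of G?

Yes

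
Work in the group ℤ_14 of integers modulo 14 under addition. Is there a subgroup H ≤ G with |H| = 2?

2 | 14. A subgroup of order 2 is {0, 7}.

Yes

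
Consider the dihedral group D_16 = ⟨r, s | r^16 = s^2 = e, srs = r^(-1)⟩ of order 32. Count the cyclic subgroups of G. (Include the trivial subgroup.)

21

Group the elements of G by the cyclic subgroup they generate; each cyclic subgroup of order d accounts for φ(d) elements.
Cyclic subgroups by order — order 1: 1; order 2: 17; order 4: 1; order 8: 1; order 16: 1.
Total: 21.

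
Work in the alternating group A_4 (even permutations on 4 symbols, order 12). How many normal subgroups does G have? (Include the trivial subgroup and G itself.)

G has 10 subgroups. Checking conjugation-invariance by order — order 1: 1/1 normal; order 2: 0/3 normal; order 3: 0/4 normal; order 4: 1/1 normal; order 12: 1/1 normal.
Total normal subgroups: 3.

3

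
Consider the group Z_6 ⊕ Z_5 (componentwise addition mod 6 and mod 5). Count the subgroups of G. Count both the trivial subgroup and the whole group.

8

|G| = 30, so by Lagrange every subgroup order divides 30. Divisors: 1, 2, 3, 5, 6, 10, 15, 30.
Subgroups by order — order 1: 1; order 2: 1; order 3: 1; order 5: 1; order 6: 1; order 10: 1; order 15: 1; order 30: 1.
Total: 1 + 1 + 1 + 1 + 1 + 1 + 1 + 1 = 8.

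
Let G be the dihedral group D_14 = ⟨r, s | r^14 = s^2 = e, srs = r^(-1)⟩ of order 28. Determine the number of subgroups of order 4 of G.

7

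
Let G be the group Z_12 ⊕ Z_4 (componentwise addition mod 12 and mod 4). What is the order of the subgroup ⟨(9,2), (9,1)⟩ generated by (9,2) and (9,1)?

|⟨(9,2)⟩| = 4 and |⟨(9,1)⟩| = 4, so |H| is a multiple of lcm(4, 4) = 4 and divides |G| = 48.
Closing under the operation: H = {(0,0), (0,1), (0,2), (0,3), (3,0), (3,1), (3,2), (3,3), (6,0), (6,1), (6,2), (6,3), (9,0), (9,1), (9,2), (9,3)}, so |H| = 16.

16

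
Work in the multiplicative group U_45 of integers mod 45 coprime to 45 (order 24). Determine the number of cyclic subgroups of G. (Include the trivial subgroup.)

12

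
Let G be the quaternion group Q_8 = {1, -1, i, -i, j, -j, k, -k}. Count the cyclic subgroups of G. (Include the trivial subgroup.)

Each element a generates a cyclic subgroup ⟨a⟩; distinct elements may generate the same one (a cyclic group of order d has φ(d) generators).
Cyclic subgroups by order — order 1: 1; order 2: 1; order 4: 3.
Total: 5.

5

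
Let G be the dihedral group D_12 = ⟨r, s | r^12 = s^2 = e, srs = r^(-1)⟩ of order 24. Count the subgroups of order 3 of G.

1

|G| = 24 and 3 | 24, so subgroups of order 3 are possible by Lagrange.
The subgroups of order 3 are: {e, r^4, r^8}.
So G has 1 subgroup of order 3.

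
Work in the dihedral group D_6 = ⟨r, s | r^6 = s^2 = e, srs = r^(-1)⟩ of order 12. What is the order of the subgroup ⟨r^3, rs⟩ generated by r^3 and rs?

|⟨r^3⟩| = 2 and |⟨rs⟩| = 2, so |H| is a multiple of lcm(2, 2) = 2 and divides |G| = 12.
Closing under the operation: H = {e, r^3, rs, r^4s}, so |H| = 4.

4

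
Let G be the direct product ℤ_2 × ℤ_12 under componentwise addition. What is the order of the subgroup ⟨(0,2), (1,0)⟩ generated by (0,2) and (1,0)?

|⟨(0,2)⟩| = 6 and |⟨(1,0)⟩| = 2, so |H| is a multiple of lcm(6, 2) = 6 and divides |G| = 24.
Closing under the operation: H = {(0,0), (0,2), (0,4), (0,6), (0,8), (0,10), (1,0), (1,2), (1,4), (1,6), (1,8), (1,10)}, so |H| = 12.

12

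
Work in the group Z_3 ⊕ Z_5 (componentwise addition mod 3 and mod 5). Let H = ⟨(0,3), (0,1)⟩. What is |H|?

|⟨(0,3)⟩| = 5 and |⟨(0,1)⟩| = 5, so |H| is a multiple of lcm(5, 5) = 5 and divides |G| = 15.
Closing under the operation: H = {(0,0), (0,1), (0,2), (0,3), (0,4)}, so |H| = 5.

5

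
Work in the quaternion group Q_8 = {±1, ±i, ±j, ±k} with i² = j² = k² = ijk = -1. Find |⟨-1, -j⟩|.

4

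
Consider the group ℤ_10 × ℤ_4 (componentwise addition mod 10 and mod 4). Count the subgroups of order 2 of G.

3

|G| = 40 and 2 | 40, so subgroups of order 2 are possible by Lagrange.
The subgroups of order 2 are: {(0,0), (0,2)}; {(0,0), (5,0)}; {(0,0), (5,2)}.
So G has 3 subgroups of order 2.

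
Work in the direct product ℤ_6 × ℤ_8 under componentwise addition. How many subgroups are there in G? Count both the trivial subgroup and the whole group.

|G| = 48, so by Lagrange every subgroup order divides 48. Divisors: 1, 2, 3, 4, 6, 8, 12, 16, 24, 48.
Subgroups by order — order 1: 1; order 2: 3; order 3: 1; order 4: 3; order 6: 3; order 8: 3; order 12: 3; order 16: 1; order 24: 3; order 48: 1.
Total: 1 + 3 + 1 + 3 + 3 + 3 + 3 + 1 + 3 + 1 = 22.

22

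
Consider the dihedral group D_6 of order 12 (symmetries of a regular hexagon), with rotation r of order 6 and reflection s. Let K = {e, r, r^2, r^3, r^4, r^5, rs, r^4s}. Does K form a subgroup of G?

No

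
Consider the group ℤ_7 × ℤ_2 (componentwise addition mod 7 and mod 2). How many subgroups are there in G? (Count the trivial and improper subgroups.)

4

|G| = 14, so by Lagrange every subgroup order divides 14. Divisors: 1, 2, 7, 14.
Subgroups by order — order 1: 1; order 2: 1; order 7: 1; order 14: 1.
Total: 1 + 1 + 1 + 1 = 4.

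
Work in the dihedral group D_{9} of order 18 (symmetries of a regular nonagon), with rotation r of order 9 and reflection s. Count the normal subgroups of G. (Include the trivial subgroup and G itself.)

G has 16 subgroups. Checking conjugation-invariance by order — order 1: 1/1 normal; order 2: 0/9 normal; order 3: 1/1 normal; order 6: 0/3 normal; order 9: 1/1 normal; order 18: 1/1 normal.
Total normal subgroups: 4.

4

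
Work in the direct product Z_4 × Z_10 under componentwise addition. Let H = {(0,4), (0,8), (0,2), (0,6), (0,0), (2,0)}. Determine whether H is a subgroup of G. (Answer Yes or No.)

|H| = 6 does not divide |G| = 40, so by Lagrange H is not a subgroup.

No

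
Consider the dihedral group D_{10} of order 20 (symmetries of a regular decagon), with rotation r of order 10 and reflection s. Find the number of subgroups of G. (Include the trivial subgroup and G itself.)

22

|G| = 20, so by Lagrange every subgroup order divides 20. Divisors: 1, 2, 4, 5, 10, 20.
Subgroups by order — order 1: 1; order 2: 11; order 4: 5; order 5: 1; order 10: 3; order 20: 1.
Total: 1 + 11 + 5 + 1 + 3 + 1 = 22.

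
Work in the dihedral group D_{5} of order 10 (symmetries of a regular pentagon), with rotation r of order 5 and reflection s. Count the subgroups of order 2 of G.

|G| = 10 and 2 | 10, so subgroups of order 2 are possible by Lagrange.
The subgroups of order 2 are: {e, r^2s}; {e, r^3s}; {e, r^4s}; {e, rs}; … (5 in all).
So G has 5 subgroups of order 2.

5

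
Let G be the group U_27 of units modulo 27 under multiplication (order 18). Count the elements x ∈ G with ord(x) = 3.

The elements of order 3 are: 10, 19.
That's 2.

2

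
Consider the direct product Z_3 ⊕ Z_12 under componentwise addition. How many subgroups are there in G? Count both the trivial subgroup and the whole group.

18

|G| = 36, so by Lagrange every subgroup order divides 36. Divisors: 1, 2, 3, 4, 6, 9, 12, 18, 36.
Subgroups by order — order 1: 1; order 2: 1; order 3: 4; order 4: 1; order 6: 4; order 9: 1; order 12: 4; order 18: 1; order 36: 1.
Total: 1 + 1 + 4 + 1 + 4 + 1 + 4 + 1 + 1 = 18.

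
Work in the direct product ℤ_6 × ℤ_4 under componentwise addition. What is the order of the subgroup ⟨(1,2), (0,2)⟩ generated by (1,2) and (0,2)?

|⟨(1,2)⟩| = 6 and |⟨(0,2)⟩| = 2, so |H| is a multiple of lcm(6, 2) = 6 and divides |G| = 24.
Closing under the operation: H = {(0,0), (0,2), (1,0), (1,2), (2,0), (2,2), (3,0), (3,2), (4,0), (4,2), (5,0), (5,2)}, so |H| = 12.

12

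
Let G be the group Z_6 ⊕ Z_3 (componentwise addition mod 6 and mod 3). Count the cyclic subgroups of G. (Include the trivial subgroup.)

Group the elements of G by the cyclic subgroup they generate; each cyclic subgroup of order d accounts for φ(d) elements.
Cyclic subgroups by order — order 1: 1; order 2: 1; order 3: 4; order 6: 4.
Total: 10.

10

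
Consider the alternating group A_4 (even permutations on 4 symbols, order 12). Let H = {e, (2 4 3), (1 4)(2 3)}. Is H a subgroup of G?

(2 4 3) ∈ H but its inverse (2 3 4) ∉ H, so H is not a subgroup.

No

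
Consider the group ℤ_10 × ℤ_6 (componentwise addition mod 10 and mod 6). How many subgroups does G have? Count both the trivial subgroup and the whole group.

20

|G| = 60, so by Lagrange every subgroup order divides 60. Divisors: 1, 2, 3, 4, 5, 6, 10, 12, 15, 20, 30, 60.
Subgroups by order — order 1: 1; order 2: 3; order 3: 1; order 4: 1; order 5: 1; order 6: 3; order 10: 3; order 12: 1; order 15: 1; order 20: 1; order 30: 3; order 60: 1.
Total: 1 + 3 + 1 + 1 + 1 + 3 + 3 + 1 + 1 + 1 + 3 + 1 = 20.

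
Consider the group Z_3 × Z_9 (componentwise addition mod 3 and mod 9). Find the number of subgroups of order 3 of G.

4

|G| = 27 and 3 | 27, so subgroups of order 3 are possible by Lagrange.
The subgroups of order 3 are: {(0,0), (0,3), (0,6)}; {(0,0), (1,0), (2,0)}; {(0,0), (1,3), (2,6)}; {(0,0), (1,6), (2,3)}.
So G has 4 subgroups of order 3.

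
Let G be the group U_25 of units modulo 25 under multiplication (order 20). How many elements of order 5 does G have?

4

The elements of order 5 are: 6, 11, 16, 21.
That's 4.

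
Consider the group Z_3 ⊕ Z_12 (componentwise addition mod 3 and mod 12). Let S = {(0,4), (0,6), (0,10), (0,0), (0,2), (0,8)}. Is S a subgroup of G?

|S| = 6 divides |G| = 36, consistent with Lagrange.
S contains the identity, every element's inverse is in S, and S is closed under +: it is a subgroup.
In fact S = ⟨(0,2)⟩.

Yes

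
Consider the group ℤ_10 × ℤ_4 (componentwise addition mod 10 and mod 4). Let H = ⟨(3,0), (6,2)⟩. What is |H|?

|⟨(3,0)⟩| = 10 and |⟨(6,2)⟩| = 10, so |H| is a multiple of lcm(10, 10) = 10 and divides |G| = 40.
Closing under the operation: H = {(0,0), (0,2), (1,0), (1,2), (2,0), (2,2), (3,0), (3,2), (4,0), (4,2), (5,0), (5,2), (6,0), (6,2), (7,0), (7,2), (8,0), (8,2), (9,0), (9,2)}, so |H| = 20.

20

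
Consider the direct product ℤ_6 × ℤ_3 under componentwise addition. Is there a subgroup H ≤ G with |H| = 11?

11 does not divide |G| = 18, so by Lagrange no subgroup of order 11 exists.

No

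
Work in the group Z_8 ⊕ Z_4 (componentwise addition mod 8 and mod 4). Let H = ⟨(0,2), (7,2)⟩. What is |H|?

|⟨(0,2)⟩| = 2 and |⟨(7,2)⟩| = 8, so |H| is a multiple of lcm(2, 8) = 8 and divides |G| = 32.
Closing under the operation: H = {(0,0), (0,2), (1,0), (1,2), (2,0), (2,2), (3,0), (3,2), (4,0), (4,2), (5,0), (5,2), (6,0), (6,2), (7,0), (7,2)}, so |H| = 16.

16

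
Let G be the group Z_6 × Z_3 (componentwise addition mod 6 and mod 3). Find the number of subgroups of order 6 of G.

|G| = 18 and 6 | 18, so subgroups of order 6 are possible by Lagrange.
The subgroups of order 6 are: {(0,0), (0,1), (0,2), (3,0), (3,1), (3,2)}; {(0,0), (1,0), (2,0), (3,0), (4,0), (5,0)}; {(0,0), (1,1), (2,2), (3,0), (4,1), (5,2)}; {(0,0), (1,2), (2,1), (3,0), (4,2), (5,1)}.
So G has 4 subgroups of order 6.

4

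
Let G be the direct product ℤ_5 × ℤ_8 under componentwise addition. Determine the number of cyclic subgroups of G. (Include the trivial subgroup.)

8

Each element a generates a cyclic subgroup ⟨a⟩; distinct elements may generate the same one (a cyclic group of order d has φ(d) generators).
Cyclic subgroups by order — order 1: 1; order 2: 1; order 4: 1; order 5: 1; order 8: 1; order 10: 1; order 20: 1; order 40: 1.
Total: 8.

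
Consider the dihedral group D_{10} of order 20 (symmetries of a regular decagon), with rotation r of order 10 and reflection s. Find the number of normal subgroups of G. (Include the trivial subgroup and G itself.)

G has 22 subgroups. Checking conjugation-invariance by order — order 1: 1/1 normal; order 2: 1/11 normal; order 4: 0/5 normal; order 5: 1/1 normal; order 10: 3/3 normal; order 20: 1/1 normal.
Total normal subgroups: 7.

7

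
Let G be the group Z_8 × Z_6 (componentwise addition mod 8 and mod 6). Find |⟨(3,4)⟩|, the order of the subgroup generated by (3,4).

The order of (3,4) in Z_8 × Z_6 is lcm(ord(3) in Z_8, ord(4) in Z_6).
ord(3) = 8 and ord(4) = 3, so |⟨(3,4)⟩| = lcm(8, 3) = 24.

24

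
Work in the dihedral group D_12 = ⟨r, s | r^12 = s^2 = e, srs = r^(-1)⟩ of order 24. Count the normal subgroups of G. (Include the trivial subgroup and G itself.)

G has 34 subgroups. Checking conjugation-invariance by order — order 1: 1/1 normal; order 2: 1/13 normal; order 3: 1/1 normal; order 4: 1/7 normal; order 6: 1/5 normal; order 8: 0/3 normal; order 12: 3/3 normal; order 24: 1/1 normal.
Total normal subgroups: 9.

9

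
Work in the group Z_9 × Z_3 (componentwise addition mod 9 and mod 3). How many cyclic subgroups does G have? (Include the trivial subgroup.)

8

A cyclic subgroup of order d is generated by each of its φ(d) elements of order d, so the cyclic subgroups of order d number (#elements of order d)/φ(d).
Cyclic subgroups by order — order 1: 1; order 3: 4; order 9: 3.
Total: 8.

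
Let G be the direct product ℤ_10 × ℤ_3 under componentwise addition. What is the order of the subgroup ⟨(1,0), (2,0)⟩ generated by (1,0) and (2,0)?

|⟨(1,0)⟩| = 10 and |⟨(2,0)⟩| = 5, so |H| is a multiple of lcm(10, 5) = 10 and divides |G| = 30.
Closing under the operation: H = {(0,0), (1,0), (2,0), (3,0), (4,0), (5,0), (6,0), (7,0), (8,0), (9,0)}, so |H| = 10.

10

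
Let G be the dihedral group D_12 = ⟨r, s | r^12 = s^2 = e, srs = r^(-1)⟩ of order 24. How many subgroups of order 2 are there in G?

|G| = 24 and 2 | 24, so subgroups of order 2 are possible by Lagrange.
The subgroups of order 2 are: {e, r^10s}; {e, r^11s}; {e, r^2s}; {e, r^3s}; … (13 in all).
So G has 13 subgroups of order 2.

13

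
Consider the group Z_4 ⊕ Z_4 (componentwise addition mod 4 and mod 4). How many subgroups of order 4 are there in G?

|G| = 16 and 4 | 16, so subgroups of order 4 are possible by Lagrange.
The subgroups of order 4 are: {(0,0), (0,1), (0,2), (0,3)}; {(0,0), (0,2), (2,0), (2,2)}; {(0,0), (0,2), (2,1), (2,3)}; {(0,0), (1,0), (2,0), (3,0)}; … (7 in all).
So G has 7 subgroups of order 4.

7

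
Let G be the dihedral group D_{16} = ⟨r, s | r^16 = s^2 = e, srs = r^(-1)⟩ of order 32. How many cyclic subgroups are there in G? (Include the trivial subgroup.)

21

A cyclic subgroup of order d is generated by each of its φ(d) elements of order d, so the cyclic subgroups of order d number (#elements of order d)/φ(d).
Cyclic subgroups by order — order 1: 1; order 2: 17; order 4: 1; order 8: 1; order 16: 1.
Total: 21.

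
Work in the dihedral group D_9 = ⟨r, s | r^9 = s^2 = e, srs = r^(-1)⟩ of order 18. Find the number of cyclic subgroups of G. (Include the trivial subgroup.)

Each element a generates a cyclic subgroup ⟨a⟩; distinct elements may generate the same one (a cyclic group of order d has φ(d) generators).
Cyclic subgroups by order — order 1: 1; order 2: 9; order 3: 1; order 9: 1.
Total: 12.

12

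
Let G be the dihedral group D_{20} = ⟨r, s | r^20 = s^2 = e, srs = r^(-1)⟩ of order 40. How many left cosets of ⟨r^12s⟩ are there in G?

|⟨r^12s⟩| = 2 and |G| = 40.
By Lagrange, [G : H] = |G|/|H| = 40/2 = 20.

20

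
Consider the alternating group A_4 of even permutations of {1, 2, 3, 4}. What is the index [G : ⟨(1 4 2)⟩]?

|⟨(1 4 2)⟩| = 3 and |G| = 12.
By Lagrange, [G : H] = |G|/|H| = 12/3 = 4.

4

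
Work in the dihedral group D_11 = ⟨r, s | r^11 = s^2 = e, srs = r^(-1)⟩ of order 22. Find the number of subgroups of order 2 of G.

11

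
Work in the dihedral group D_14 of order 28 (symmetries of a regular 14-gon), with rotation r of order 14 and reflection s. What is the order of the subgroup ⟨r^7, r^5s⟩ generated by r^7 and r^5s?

4

|⟨r^7⟩| = 2 and |⟨r^5s⟩| = 2, so |H| is a multiple of lcm(2, 2) = 2 and divides |G| = 28.
Closing under the operation: H = {e, r^7, r^5s, r^12s}, so |H| = 4.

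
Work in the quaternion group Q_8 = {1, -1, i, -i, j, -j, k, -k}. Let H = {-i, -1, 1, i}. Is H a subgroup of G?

|H| = 4 divides |G| = 8, consistent with Lagrange.
H contains the identity, every element's inverse is in H, and H is closed under ·: it is a subgroup.
In fact H = ⟨-i⟩.

Yes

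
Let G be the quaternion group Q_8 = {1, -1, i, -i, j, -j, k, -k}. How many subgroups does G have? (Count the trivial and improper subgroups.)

|G| = 8, so by Lagrange every subgroup order divides 8. Divisors: 1, 2, 4, 8.
Subgroups by order — order 1: 1; order 2: 1; order 4: 3; order 8: 1.
Total: 1 + 1 + 3 + 1 = 6.

6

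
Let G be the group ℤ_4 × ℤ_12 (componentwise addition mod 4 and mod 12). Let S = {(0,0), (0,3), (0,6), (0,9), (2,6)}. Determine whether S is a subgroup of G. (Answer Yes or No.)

No

|S| = 5 does not divide |G| = 48, so by Lagrange S is not a subgroup.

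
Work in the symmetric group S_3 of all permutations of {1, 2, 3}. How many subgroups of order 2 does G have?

3

|G| = 6 and 2 | 6, so subgroups of order 2 are possible by Lagrange.
The subgroups of order 2 are: {e, (1 2)}; {e, (1 3)}; {e, (2 3)}.
So G has 3 subgroups of order 2.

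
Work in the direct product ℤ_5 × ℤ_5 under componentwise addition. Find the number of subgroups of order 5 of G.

|G| = 25 and 5 | 25, so subgroups of order 5 are possible by Lagrange.
The subgroups of order 5 are: {(0,0), (0,1), (0,2), (0,3), (0,4)}; {(0,0), (1,0), (2,0), (3,0), (4,0)}; {(0,0), (1,1), (2,2), (3,3), (4,4)}; {(0,0), (1,2), (2,4), (3,1), (4,3)}; … (6 in all).
So G has 6 subgroups of order 5.

6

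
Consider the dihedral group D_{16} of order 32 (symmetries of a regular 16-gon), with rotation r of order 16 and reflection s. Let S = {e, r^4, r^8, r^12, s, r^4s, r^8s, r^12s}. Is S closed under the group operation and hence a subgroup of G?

|S| = 8 divides |G| = 32, consistent with Lagrange.
S contains the identity, every element's inverse is in S, and S is closed under ·: it is a subgroup.

Yes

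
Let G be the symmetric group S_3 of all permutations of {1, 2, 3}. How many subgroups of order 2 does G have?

3

|G| = 6 and 2 | 6, so subgroups of order 2 are possible by Lagrange.
The subgroups of order 2 are: {e, (1 2)}; {e, (1 3)}; {e, (2 3)}.
So G has 3 subgroups of order 2.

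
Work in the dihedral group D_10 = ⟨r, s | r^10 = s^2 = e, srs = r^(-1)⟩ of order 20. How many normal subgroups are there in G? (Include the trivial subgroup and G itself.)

7

G has 22 subgroups. Checking conjugation-invariance by order — order 1: 1/1 normal; order 2: 1/11 normal; order 4: 0/5 normal; order 5: 1/1 normal; order 10: 3/3 normal; order 20: 1/1 normal.
Total normal subgroups: 7.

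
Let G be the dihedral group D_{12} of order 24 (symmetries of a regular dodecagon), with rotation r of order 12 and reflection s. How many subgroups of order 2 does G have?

13

|G| = 24 and 2 | 24, so subgroups of order 2 are possible by Lagrange.
The subgroups of order 2 are: {e, r^10s}; {e, r^11s}; {e, r^2s}; {e, r^3s}; … (13 in all).
So G has 13 subgroups of order 2.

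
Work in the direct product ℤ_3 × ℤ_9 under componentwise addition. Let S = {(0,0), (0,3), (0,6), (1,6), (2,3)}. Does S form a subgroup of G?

No

|S| = 5 does not divide |G| = 27, so by Lagrange S is not a subgroup.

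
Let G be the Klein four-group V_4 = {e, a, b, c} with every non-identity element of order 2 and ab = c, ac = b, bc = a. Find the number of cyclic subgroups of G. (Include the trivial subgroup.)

4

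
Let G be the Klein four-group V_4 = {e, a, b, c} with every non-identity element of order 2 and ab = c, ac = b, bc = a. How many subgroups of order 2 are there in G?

|G| = 4 and 2 | 4, so subgroups of order 2 are possible by Lagrange.
The subgroups of order 2 are: {e, a}; {e, b}; {e, c}.
So G has 3 subgroups of order 2.

3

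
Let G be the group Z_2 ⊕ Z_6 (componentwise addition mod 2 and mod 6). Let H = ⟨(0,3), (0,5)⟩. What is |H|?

6

|⟨(0,3)⟩| = 2 and |⟨(0,5)⟩| = 6, so |H| is a multiple of lcm(2, 6) = 6 and divides |G| = 12.
Closing under the operation: H = {(0,0), (0,1), (0,2), (0,3), (0,4), (0,5)}, so |H| = 6.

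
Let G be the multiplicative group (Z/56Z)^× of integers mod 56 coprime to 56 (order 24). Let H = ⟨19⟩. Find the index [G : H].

|⟨19⟩| = 6 and |G| = 24.
By Lagrange, [G : H] = |G|/|H| = 24/6 = 4.

4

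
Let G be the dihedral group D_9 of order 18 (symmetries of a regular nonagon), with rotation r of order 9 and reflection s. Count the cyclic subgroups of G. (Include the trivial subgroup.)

12

A cyclic subgroup of order d is generated by each of its φ(d) elements of order d, so the cyclic subgroups of order d number (#elements of order d)/φ(d).
Cyclic subgroups by order — order 1: 1; order 2: 9; order 3: 1; order 9: 1.
Total: 12.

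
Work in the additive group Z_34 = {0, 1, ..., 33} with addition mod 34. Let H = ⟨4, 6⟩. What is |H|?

17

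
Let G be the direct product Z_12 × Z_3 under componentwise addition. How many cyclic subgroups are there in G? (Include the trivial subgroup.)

15

Each element a generates a cyclic subgroup ⟨a⟩; distinct elements may generate the same one (a cyclic group of order d has φ(d) generators).
Cyclic subgroups by order — order 1: 1; order 2: 1; order 3: 4; order 4: 1; order 6: 4; order 12: 4.
Total: 15.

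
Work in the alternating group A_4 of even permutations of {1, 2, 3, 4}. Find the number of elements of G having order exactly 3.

8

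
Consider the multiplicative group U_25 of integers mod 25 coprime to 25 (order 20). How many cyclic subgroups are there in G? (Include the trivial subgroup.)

6

Group the elements of G by the cyclic subgroup they generate; each cyclic subgroup of order d accounts for φ(d) elements.
Cyclic subgroups by order — order 1: 1; order 2: 1; order 4: 1; order 5: 1; order 10: 1; order 20: 1.
Total: 6.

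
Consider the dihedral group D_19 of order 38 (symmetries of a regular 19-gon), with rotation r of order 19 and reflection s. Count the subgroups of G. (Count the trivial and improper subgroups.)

22

|G| = 38, so by Lagrange every subgroup order divides 38. Divisors: 1, 2, 19, 38.
Subgroups by order — order 1: 1; order 2: 19; order 19: 1; order 38: 1.
Total: 1 + 19 + 1 + 1 = 22.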